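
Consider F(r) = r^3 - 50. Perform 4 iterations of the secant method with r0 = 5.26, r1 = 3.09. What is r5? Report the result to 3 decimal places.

3.684

F(5.26) = 95.53158, F(3.09) = -20.49637
r2 = 3.09000 − (-20.49637)·(3.09000 − 5.26000) / (-20.49637 − 95.53158) = 3.09000 − (44.47713)/(-116.02795) = 3.47333
F(3.47333) = -8.09763
r3 = 3.47333 − (-8.09763)·(3.47333 − 3.09000) / (-8.09763 − (-20.49637)) = 3.47333 − (-3.10407)/(12.39874) = 3.72369
F(3.72369) = 1.63199
r4 = 3.72369 − 1.63199·(3.72369 − 3.47333) / (1.63199 − (-8.09763)) = 3.72369 − (0.40858)/(9.72962) = 3.68169
F(3.68169) = -0.09519
r5 = 3.68169 − (-0.09519)·(3.68169 − 3.72369) / (-0.09519 − 1.63199) = 3.68169 − (0.00400)/(-1.72718) = 3.68401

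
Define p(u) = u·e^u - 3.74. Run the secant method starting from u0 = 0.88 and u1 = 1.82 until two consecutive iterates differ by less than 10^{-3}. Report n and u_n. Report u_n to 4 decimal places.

p(0.88) = -1.618408, p(1.82) = 7.492782
u2 = 1.820000 − 7.492782·(0.940000)/(9.111191) = 1.046971;  |Δ| = 0.773029
p(1.046971) = -0.757171
u3 = 1.046971 − (-0.757171)·(-0.773029)/(-8.249954) = 1.117919;  |Δ| = 0.070948
p(1.117919) = -0.320866
u4 = 1.117919 − (-0.320866)·(0.070948)/(0.436305) = 1.170095;  |Δ| = 0.052176
p(1.170095) = 0.030394
u5 = 1.170095 − 0.030394·(0.052176)/(0.351261) = 1.165580;  |Δ| = 0.004515
p(1.165580) = -0.001072
u6 = 1.165580 − (-0.001072)·(-0.004515)/(-0.031466) = 1.165734;  |Δ| = 0.000154
|u6 − u5| = 0.000154 < 10^{-3}

n = 6, u_n = 1.1657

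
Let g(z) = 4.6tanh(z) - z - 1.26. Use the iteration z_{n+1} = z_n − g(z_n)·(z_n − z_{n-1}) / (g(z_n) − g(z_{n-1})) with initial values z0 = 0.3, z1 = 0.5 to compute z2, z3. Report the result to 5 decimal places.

g(0.3) = -0.2199620, g(0.5) = 0.3657389
z2 = 0.5000000 − 0.3657389·(0.5000000 − 0.3000000) / (0.3657389 − (-0.2199620)) = 0.5000000 − (0.0731478)/(0.5857009) = 0.3751107
g(0.3751107) = 0.0137771
z3 = 0.3751107 − 0.0137771·(0.3751107 − 0.5000000) / (0.0137771 − 0.3657389) = 0.3751107 − (-0.0017206)/(-0.3519618) = 0.3702221

0.37511, 0.37022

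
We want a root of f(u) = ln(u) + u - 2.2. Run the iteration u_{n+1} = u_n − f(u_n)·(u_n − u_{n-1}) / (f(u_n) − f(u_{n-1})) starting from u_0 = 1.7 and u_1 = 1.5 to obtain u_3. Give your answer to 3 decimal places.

1.681

f(1.7) = 0.03063, f(1.5) = -0.29453
u_2 = 1.50000 − (-0.29453)·(1.50000 − 1.70000) / (-0.29453 − 0.03063) = 1.50000 − (0.05891)/(-0.32516) = 1.68116
f(1.68116) = 0.00065
u_3 = 1.68116 − 0.00065·(1.68116 − 1.50000) / (0.00065 − (-0.29453)) = 1.68116 − (0.00012)/(0.29518) = 1.68076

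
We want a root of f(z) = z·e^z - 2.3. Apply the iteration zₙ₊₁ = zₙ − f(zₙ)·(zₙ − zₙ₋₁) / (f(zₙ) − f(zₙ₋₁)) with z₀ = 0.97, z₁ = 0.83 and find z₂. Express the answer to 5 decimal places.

0.91471

f(0.97) = 0.2588061, f(0.83) = -0.3965454
z₂ = 0.8300000 − (-0.3965454)·(0.8300000 − 0.9700000) / (-0.3965454 − 0.2588061) = 0.8300000 − (0.0555164)/(-0.6553516) = 0.9147123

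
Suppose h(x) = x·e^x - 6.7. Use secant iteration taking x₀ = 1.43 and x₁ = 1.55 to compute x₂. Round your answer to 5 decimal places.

h(1.43) = -0.7244602, h(1.55) = 0.6027788
x₂ = 1.5500000 − 0.6027788·(1.5500000 − 1.4300000) / (0.6027788 − (-0.7244602)) = 1.5500000 − (0.0723335)/(1.3272389) = 1.4955008

1.49550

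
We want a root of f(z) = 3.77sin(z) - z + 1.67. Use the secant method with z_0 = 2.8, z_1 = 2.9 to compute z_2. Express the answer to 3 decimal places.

2.829

f(2.8) = 0.13291, f(2.9) = -0.32803
z_2 = 2.90000 − (-0.32803)·(2.90000 − 2.80000) / (-0.32803 − 0.13291) = 2.90000 − (-0.03280)/(-0.46094) = 2.82883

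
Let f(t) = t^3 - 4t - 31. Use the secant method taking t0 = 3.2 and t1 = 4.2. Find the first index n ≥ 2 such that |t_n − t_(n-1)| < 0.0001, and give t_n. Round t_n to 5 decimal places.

f(3.2) = -11.0320000, f(4.2) = 26.2880000
t2 = 4.2000000 − 26.2880000·(1.0000000)/(37.3200000) = 3.4956056;  |Δ| = 0.7043944
f(3.4956056) = -2.2687148
t3 = 3.4956056 − (-2.2687148)·(-0.7043944)/(-28.5567148) = 3.5515668;  |Δ| = 0.0559613
f(3.5515668) = -0.4081278
t4 = 3.5515668 − (-0.4081278)·(0.0559613)/(1.8605870) = 3.5638422;  |Δ| = 0.0122753
f(3.5638422) = 0.0088881
t5 = 3.5638422 − 0.0088881·(0.0122753)/(0.4170158) = 3.5635806;  |Δ| = 0.0002616
f(3.5635806) = -0.0000336
t6 = 3.5635806 − (-0.0000336)·(-0.0002616)/(-0.0089216) = 3.5635815;  |Δ| = 0.0000010
|t6 − t5| = 0.0000010 < 0.0001

n = 6, t_n = 3.56358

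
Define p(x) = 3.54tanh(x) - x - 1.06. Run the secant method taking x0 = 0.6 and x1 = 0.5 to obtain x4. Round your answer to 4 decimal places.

0.4587

p(0.6) = 0.241155, p(0.5) = 0.075895
x2 = 0.500000 − 0.075895·(0.500000 − 0.600000) / (0.075895 − 0.241155) = 0.500000 − (-0.007589)/(-0.165261) = 0.454076
p(0.454076) = -0.008714
x3 = 0.454076 − (-0.008714)·(0.454076 − 0.500000) / (-0.008714 − 0.075895) = 0.454076 − (0.000400)/(-0.084608) = 0.458805
p(0.458805) = 0.000244
x4 = 0.458805 − 0.000244·(0.458805 − 0.454076) / (0.000244 − (-0.008714)) = 0.458805 − (0.000001)/(0.008958) = 0.458676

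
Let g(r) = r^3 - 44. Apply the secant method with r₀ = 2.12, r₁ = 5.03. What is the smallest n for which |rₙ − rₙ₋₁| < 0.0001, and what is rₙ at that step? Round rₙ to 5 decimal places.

g(2.12) = -34.4718720, g(5.03) = 83.2635270
r₂ = 5.0300000 − 83.2635270·(2.9100000)/(117.7353990) = 2.9720220;  |Δ| = 2.0579780
g(2.9720220) = -17.7483836
r₃ = 2.9720220 − (-17.7483836)·(-2.0579780)/(-101.0119106) = 3.3336208;  |Δ| = 0.3615988
g(3.3336208) = -6.9533814
r₄ = 3.3336208 − (-6.9533814)·(0.3615988)/(10.7950021) = 3.5665373;  |Δ| = 0.2329165
g(3.5665373) = 1.3670247
r₅ = 3.5665373 − 1.3670247·(0.2329165)/(8.3204061) = 3.5282696;  |Δ| = 0.0382677
g(3.5282696) = -0.0776788
r₆ = 3.5282696 − (-0.0776788)·(-0.0382677)/(-1.4447035) = 3.5303272;  |Δ| = 0.0020576
g(3.5303272) = -0.0007916
r₇ = 3.5303272 − (-0.0007916)·(0.0020576)/(0.0768872) = 3.5303483;  |Δ| = 0.0000212
|r₇ − r₆| = 0.0000212 < 0.0001

n = 7, rₙ = 3.53035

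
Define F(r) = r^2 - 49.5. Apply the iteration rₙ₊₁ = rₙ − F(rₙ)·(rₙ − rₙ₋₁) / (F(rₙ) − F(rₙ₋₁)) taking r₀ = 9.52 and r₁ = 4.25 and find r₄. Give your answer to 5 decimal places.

F(9.52) = 41.1304000, F(4.25) = -31.4375000
r₂ = 4.2500000 − (-31.4375000)·(4.2500000 − 9.5200000) / (-31.4375000 − 41.1304000) = 4.2500000 − (165.6756250)/(-72.5679000) = 6.5330428
F(6.5330428) = -6.8193512
r₃ = 6.5330428 − (-6.8193512)·(6.5330428 − 4.2500000) / (-6.8193512 − (-31.4375000)) = 6.5330428 − (-15.5688709)/(24.6181488) = 7.1654572
F(7.1654572) = 1.8437770
r₄ = 7.1654572 − 1.8437770·(7.1654572 − 6.5330428) / (1.8437770 − (-6.8193512)) = 7.1654572 − (1.1660311)/(8.6631282) = 7.0308602

7.03086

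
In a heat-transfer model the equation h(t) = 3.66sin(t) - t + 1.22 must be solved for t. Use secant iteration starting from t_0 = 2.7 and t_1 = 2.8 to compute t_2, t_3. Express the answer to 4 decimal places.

2.7192, 2.7195

h(2.7) = 0.084210, h(2.8) = -0.353943
t_2 = 2.800000 − (-0.353943)·(2.800000 − 2.700000) / (-0.353943 − 0.084210) = 2.800000 − (-0.035394)/(-0.438154) = 2.719219
h(2.719219) = 0.001111
t_3 = 2.719219 − 0.001111·(2.719219 − 2.800000) / (0.001111 − (-0.353943)) = 2.719219 − (-0.000090)/(0.355054) = 2.719472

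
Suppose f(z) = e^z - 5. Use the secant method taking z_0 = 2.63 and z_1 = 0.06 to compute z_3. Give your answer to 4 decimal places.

2.4948

f(2.63) = 8.873770, f(0.06) = -3.938163
z_2 = 0.060000 − (-3.938163)·(0.060000 − 2.630000) / (-3.938163 − 8.873770) = 0.060000 − (10.121080)/(-12.811933) = 0.849973
f(0.849973) = -2.660417
z_3 = 0.849973 − (-2.660417)·(0.849973 − 0.060000) / (-2.660417 − (-3.938163)) = 0.849973 − (-2.101657)/(1.277747) = 2.494788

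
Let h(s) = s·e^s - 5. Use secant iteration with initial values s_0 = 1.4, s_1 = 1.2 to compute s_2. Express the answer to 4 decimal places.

1.3200

h(1.4) = 0.677280, h(1.2) = -1.015860
s_2 = 1.200000 − (-1.015860)·(1.200000 − 1.400000) / (-1.015860 − 0.677280) = 1.200000 − (0.203172)/(-1.693140) = 1.319997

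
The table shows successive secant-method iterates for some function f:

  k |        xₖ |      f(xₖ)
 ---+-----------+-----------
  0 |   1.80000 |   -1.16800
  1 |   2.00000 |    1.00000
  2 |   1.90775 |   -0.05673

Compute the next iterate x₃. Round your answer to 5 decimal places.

x₃ = 1.90775 − (-0.05673)·(1.90775 − 2.00000) / (-0.05673 − 1.00000)
   = 1.90775 − (0.0052333)/(-1.0567300) = 1.9127024

1.91270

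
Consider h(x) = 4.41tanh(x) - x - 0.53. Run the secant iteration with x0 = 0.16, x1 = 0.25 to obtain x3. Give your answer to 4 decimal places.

0.1571

h(0.16) = 0.009640, h(0.25) = 0.300091
x2 = 0.250000 − 0.300091·(0.250000 − 0.160000) / (0.300091 − 0.009640) = 0.250000 − (0.027008)/(0.290451) = 0.157013
h(0.157013) = -0.000220
x3 = 0.157013 − (-0.000220)·(0.157013 − 0.250000) / (-0.000220 − 0.300091) = 0.157013 − (0.000020)/(-0.300312) = 0.157081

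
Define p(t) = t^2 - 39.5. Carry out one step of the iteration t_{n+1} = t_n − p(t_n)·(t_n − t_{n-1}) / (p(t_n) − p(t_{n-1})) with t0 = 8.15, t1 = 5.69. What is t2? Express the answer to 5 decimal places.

6.20473

p(8.15) = 26.9225000, p(5.69) = -7.1239000
t2 = 5.6900000 − (-7.1239000)·(5.6900000 − 8.1500000) / (-7.1239000 − 26.9225000) = 5.6900000 − (17.5247940)/(-34.0464000) = 6.2047327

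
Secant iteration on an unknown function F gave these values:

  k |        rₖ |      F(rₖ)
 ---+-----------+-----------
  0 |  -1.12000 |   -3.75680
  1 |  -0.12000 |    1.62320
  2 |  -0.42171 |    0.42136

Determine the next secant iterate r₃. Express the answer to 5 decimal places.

-0.52749

r₃ = -0.42171 − 0.42136·(-0.42171 − (-0.12000)) / (0.42136 − 1.62320)
   = -0.42171 − (-0.1271285)/(-1.2018400) = -0.5274882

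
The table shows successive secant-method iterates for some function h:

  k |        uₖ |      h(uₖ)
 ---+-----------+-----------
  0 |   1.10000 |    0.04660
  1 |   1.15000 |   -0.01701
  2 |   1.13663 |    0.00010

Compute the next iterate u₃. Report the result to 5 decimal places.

u₃ = 1.13663 − 0.00010·(1.13663 − 1.15000) / (0.00010 − (-0.01701))
   = 1.13663 − (-0.0000013)/(0.0171100) = 1.1367081

1.13671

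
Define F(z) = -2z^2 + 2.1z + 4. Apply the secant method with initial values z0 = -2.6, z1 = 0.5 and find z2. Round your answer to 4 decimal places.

F(-2.6) = -14.980000, F(0.5) = 4.550000
z2 = 0.500000 − 4.550000·(0.500000 − (-2.600000)) / (4.550000 − (-14.980000)) = 0.500000 − (14.105000)/(19.530000) = -0.222222

-0.2222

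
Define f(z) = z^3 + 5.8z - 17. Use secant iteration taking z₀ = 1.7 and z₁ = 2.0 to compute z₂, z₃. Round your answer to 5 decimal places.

1.83841, 1.84576

f(1.7) = -2.2270000, f(2.0) = 2.6000000
z₂ = 2.0000000 − 2.6000000·(2.0000000 − 1.7000000) / (2.6000000 − (-2.2270000)) = 2.0000000 − (0.7800000)/(4.8270000) = 1.8384089
f(1.8384089) = -0.1238701
z₃ = 1.8384089 − (-0.1238701)·(1.8384089 − 2.0000000) / (-0.1238701 − 2.6000000) = 1.8384089 − (0.0200163)/(-2.7238701) = 1.8457574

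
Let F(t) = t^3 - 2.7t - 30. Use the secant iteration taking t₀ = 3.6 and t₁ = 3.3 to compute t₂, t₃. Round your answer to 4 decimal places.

3.3900, 3.3963

F(3.6) = 6.936000, F(3.3) = -2.973000
t₂ = 3.300000 − (-2.973000)·(3.300000 − 3.600000) / (-2.973000 − 6.936000) = 3.300000 − (0.891900)/(-9.909000) = 3.390009
F(3.390009) = -0.194492
t₃ = 3.390009 − (-0.194492)·(3.390009 − 3.300000) / (-0.194492 − (-2.973000)) = 3.390009 − (-0.017506)/(2.778508) = 3.396310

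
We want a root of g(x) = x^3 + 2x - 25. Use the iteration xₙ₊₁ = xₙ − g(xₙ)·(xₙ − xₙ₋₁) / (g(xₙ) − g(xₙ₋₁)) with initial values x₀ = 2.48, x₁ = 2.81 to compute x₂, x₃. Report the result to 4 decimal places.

2.6880, 2.6962

g(2.48) = -4.787008, g(2.81) = 2.808041
x₂ = 2.810000 − 2.808041·(2.810000 − 2.480000) / (2.808041 − (-4.787008)) = 2.810000 − (0.926654)/(7.595049) = 2.687992
g(2.687992) = -0.202455
x₃ = 2.687992 − (-0.202455)·(2.687992 − 2.810000) / (-0.202455 − 2.808041) = 2.687992 − (0.024701)/(-3.010496) = 2.696197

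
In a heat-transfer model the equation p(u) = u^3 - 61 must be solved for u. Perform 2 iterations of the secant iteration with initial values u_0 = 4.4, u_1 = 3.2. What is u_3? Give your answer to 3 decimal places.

p(4.4) = 24.18400, p(3.2) = -28.23200
u_2 = 3.20000 − (-28.23200)·(3.20000 − 4.40000) / (-28.23200 − 24.18400) = 3.20000 − (33.87840)/(-52.41600) = 3.84634
p(3.84634) = -4.09610
u_3 = 3.84634 − (-4.09610)·(3.84634 − 3.20000) / (-4.09610 − (-28.23200)) = 3.84634 − (-2.64746)/(24.13590) = 3.95603

3.956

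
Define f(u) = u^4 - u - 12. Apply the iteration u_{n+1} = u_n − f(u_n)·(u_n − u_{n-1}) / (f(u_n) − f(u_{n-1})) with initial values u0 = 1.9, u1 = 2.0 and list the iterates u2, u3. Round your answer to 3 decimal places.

1.930, 1.932

f(1.9) = -0.86790, f(2.0) = 2.00000
u2 = 2.00000 − 2.00000·(2.00000 − 1.90000) / (2.00000 − (-0.86790)) = 2.00000 − (0.20000)/(2.86790) = 1.93026
f(1.93026) = -0.04783
u3 = 1.93026 − (-0.04783)·(1.93026 − 2.00000) / (-0.04783 − 2.00000) = 1.93026 − (0.00334)/(-2.04783) = 1.93189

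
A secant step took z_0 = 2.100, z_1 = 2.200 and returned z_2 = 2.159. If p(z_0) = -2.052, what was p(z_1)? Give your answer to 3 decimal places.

1.426

The secant line through (2.100, -2.052) and (2.200, p(z_1)) crosses zero at z_2 = 2.159.
So (2.100, -2.052), (2.200, p(z_1)), (2.159, 0) are collinear:
p(z_1) = -2.052 · (2.200 − 2.159) / (2.100 − 2.159) = -2.052 · (0.04100)/(-0.05900) = 1.42597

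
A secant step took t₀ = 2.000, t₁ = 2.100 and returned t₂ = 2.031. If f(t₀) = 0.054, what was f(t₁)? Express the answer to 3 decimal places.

-0.120

The secant line through (2.000, 0.054) and (2.100, f(t₁)) crosses zero at t₂ = 2.031.
So (2.000, 0.054), (2.100, f(t₁)), (2.031, 0) are collinear:
f(t₁) = 0.054 · (2.100 − 2.031) / (2.000 − 2.031) = 0.054 · (0.06900)/(-0.03100) = -0.12019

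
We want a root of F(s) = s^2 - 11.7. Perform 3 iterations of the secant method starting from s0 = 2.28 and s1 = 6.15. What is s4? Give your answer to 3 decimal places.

F(2.28) = -6.50160, F(6.15) = 26.12250
s2 = 6.15000 − 26.12250·(6.15000 − 2.28000) / (26.12250 − (-6.50160)) = 6.15000 − (101.09408)/(32.62410) = 3.05125
F(3.05125) = -2.38990
s3 = 3.05125 − (-2.38990)·(3.05125 − 6.15000) / (-2.38990 − 26.12250) = 3.05125 − (7.40572)/(-28.51240) = 3.31098
F(3.31098) = -0.73740
s4 = 3.31098 − (-0.73740)·(3.31098 − 3.05125) / (-0.73740 − (-2.38990)) = 3.31098 − (-0.19153)/(1.65250) = 3.42688

3.427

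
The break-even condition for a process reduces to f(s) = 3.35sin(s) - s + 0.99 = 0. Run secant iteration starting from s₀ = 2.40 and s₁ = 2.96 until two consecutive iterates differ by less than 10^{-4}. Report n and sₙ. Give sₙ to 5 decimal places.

f(2.40) = 0.8528017, f(2.96) = -1.3650025
s₂ = 2.9600000 − (-1.3650025)·(0.5600000)/(-2.2178042) = 2.6153341;  |Δ| = 0.3446659
f(2.6153341) = 0.0573764
s₃ = 2.6153341 − 0.0573764·(-0.3446659)/(1.4223789) = 2.6292374;  |Δ| = 0.0139032
f(2.6292374) = 0.0030380
s₄ = 2.6292374 − 0.0030380·(0.0139032)/(-0.0543384) = 2.6300147;  |Δ| = 0.0007773
f(2.6300147) = -0.0000094
s₅ = 2.6300147 − (-0.0000094)·(0.0007773)/(-0.0030474) = 2.6300123;  |Δ| = 0.0000024
|s₅ − s₄| = 0.0000024 < 10^{-4}

n = 5, sₙ = 2.63001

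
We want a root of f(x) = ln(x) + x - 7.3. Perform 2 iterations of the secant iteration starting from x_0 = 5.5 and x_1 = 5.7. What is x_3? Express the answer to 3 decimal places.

5.581

f(5.5) = -0.09525, f(5.7) = 0.14047
x_2 = 5.70000 − 0.14047·(5.70000 − 5.50000) / (0.14047 − (-0.09525)) = 5.70000 − (0.02809)/(0.23572) = 5.58082
f(5.58082) = 0.00015
x_3 = 5.58082 − 0.00015·(5.58082 − 5.70000) / (0.00015 − 0.14047) = 5.58082 − (-0.00002)/(-0.14031) = 5.58069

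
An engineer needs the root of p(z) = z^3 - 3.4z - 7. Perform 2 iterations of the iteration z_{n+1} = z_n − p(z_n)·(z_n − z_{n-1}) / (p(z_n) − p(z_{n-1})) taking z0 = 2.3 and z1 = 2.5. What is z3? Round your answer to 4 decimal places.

2.4918

p(2.3) = -2.653000, p(2.5) = 0.125000
z2 = 2.500000 − 0.125000·(2.500000 − 2.300000) / (0.125000 − (-2.653000)) = 2.500000 − (0.025000)/(2.778000) = 2.491001
p(2.491001) = -0.012532
z3 = 2.491001 − (-0.012532)·(2.491001 − 2.500000) / (-0.012532 − 0.125000) = 2.491001 − (0.000113)/(-0.137532) = 2.491821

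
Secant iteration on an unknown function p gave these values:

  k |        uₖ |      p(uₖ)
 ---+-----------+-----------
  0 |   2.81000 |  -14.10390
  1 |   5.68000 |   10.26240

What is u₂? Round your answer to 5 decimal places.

u₂ = 5.68000 − 10.26240·(5.68000 − 2.81000) / (10.26240 − (-14.10390))
   = 5.68000 − (29.4530880)/(24.3663000) = 4.4712367

4.47124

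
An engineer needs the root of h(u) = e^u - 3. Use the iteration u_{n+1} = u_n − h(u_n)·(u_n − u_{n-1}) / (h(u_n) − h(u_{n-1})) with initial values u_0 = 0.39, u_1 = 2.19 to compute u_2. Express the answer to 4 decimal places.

h(0.39) = -1.523019, h(2.19) = 5.935213
u_2 = 2.190000 − 5.935213·(2.190000 − 0.390000) / (5.935213 − (-1.523019)) = 2.190000 − (10.683384)/(7.458232) = 0.757572

0.7576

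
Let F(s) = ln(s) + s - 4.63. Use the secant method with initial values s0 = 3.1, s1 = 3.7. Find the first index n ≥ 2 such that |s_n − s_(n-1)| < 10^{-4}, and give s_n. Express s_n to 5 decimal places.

n = 4, s_n = 3.40481

F(3.1) = -0.3985979, F(3.7) = 0.3783328
s2 = 3.7000000 − 0.3783328·(0.6000000)/(0.7769307) = 3.4078250;  |Δ| = 0.2921750
F(3.4078250) = 0.0038993
s3 = 3.4078250 − 0.0038993·(-0.2921750)/(-0.3744335) = 3.4047824;  |Δ| = 0.0030427
F(3.4047824) = -0.0000366
s4 = 3.4047824 − (-0.0000366)·(-0.0030427)/(-0.0039359) = 3.4048107;  |Δ| = 0.0000283
|s4 − s3| = 0.0000283 < 10^{-4}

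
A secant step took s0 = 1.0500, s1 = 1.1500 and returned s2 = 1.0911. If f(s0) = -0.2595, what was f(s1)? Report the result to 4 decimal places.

0.3719

The secant line through (1.0500, -0.2595) and (1.1500, f(s1)) crosses zero at s2 = 1.0911.
So (1.0500, -0.2595), (1.1500, f(s1)), (1.0911, 0) are collinear:
f(s1) = -0.2595 · (1.1500 − 1.0911) / (1.0500 − 1.0911) = -0.2595 · (0.058900)/(-0.041100) = 0.371887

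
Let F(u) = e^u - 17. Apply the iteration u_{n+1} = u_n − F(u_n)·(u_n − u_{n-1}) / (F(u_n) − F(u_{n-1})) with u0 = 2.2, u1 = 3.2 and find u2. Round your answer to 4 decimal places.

2.7143

F(2.2) = -7.974987, F(3.2) = 7.532530
u2 = 3.200000 − 7.532530·(3.200000 − 2.200000) / (7.532530 − (-7.974987)) = 3.200000 − (7.532530)/(15.507517) = 2.714266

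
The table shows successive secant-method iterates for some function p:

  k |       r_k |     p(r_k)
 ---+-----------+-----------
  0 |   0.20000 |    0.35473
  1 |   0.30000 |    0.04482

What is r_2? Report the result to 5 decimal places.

r_2 = 0.30000 − 0.04482·(0.30000 − 0.20000) / (0.04482 − 0.35473)
   = 0.30000 − (0.0044820)/(-0.3099100) = 0.3144623

0.31446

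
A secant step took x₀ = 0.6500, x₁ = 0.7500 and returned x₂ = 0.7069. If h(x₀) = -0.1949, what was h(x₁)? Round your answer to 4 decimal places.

The secant line through (0.6500, -0.1949) and (0.7500, h(x₁)) crosses zero at x₂ = 0.7069.
So (0.6500, -0.1949), (0.7500, h(x₁)), (0.7069, 0) are collinear:
h(x₁) = -0.1949 · (0.7500 − 0.7069) / (0.6500 − 0.7069) = -0.1949 · (0.043100)/(-0.056900) = 0.147631

0.1476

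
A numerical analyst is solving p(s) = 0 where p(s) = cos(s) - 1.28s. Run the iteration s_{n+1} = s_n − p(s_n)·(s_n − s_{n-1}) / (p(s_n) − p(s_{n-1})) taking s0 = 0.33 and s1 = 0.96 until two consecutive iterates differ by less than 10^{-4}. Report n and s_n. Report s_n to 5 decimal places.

p(0.33) = 0.5236423, p(0.96) = -0.6552800
s2 = 0.9600000 − (-0.6552800)·(0.6300000)/(-1.1789224) = 0.6098273;  |Δ| = 0.3501727
p(0.6098273) = 0.0391680
s3 = 0.6098273 − 0.0391680·(-0.3501727)/(0.6944480) = 0.6295776;  |Δ| = 0.0197503
p(0.6295776) = 0.0024169
s4 = 0.6295776 − 0.0024169·(0.0197503)/(-0.0367510) = 0.6308765;  |Δ| = 0.0012989
p(0.6308765) = -0.0000111
s5 = 0.6308765 − (-0.0000111)·(0.0012989)/(-0.0024280) = 0.6308706;  |Δ| = 0.0000059
|s5 − s4| = 0.0000059 < 10^{-4}

n = 5, s_n = 0.63087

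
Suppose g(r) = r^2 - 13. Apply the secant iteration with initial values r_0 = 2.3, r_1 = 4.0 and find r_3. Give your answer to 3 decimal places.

g(2.3) = -7.71000, g(4.0) = 3.00000
r_2 = 4.00000 − 3.00000·(4.00000 − 2.30000) / (3.00000 − (-7.71000)) = 4.00000 − (5.10000)/(10.71000) = 3.52381
g(3.52381) = -0.58277
r_3 = 3.52381 − (-0.58277)·(3.52381 − 4.00000) / (-0.58277 − 3.00000) = 3.52381 − (0.27751)/(-3.58277) = 3.60127

3.601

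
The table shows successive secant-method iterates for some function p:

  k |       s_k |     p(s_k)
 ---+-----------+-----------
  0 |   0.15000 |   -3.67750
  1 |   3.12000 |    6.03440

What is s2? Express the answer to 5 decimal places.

1.27462

s2 = 3.12000 − 6.03440·(3.12000 − 0.15000) / (6.03440 − (-3.67750))
   = 3.12000 − (17.9221680)/(9.7119000) = 1.2746177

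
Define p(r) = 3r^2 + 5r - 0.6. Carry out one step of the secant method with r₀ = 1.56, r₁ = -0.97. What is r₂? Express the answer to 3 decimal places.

-0.582

p(1.56) = 14.50080, p(-0.97) = -2.62730
r₂ = -0.97000 − (-2.62730)·(-0.97000 − 1.56000) / (-2.62730 − 14.50080) = -0.97000 − (6.64707)/(-17.12810) = -0.58192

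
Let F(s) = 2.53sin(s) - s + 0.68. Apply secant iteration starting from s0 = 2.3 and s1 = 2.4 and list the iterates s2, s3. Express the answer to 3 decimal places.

2.396, 2.396

F(2.3) = 0.26663, F(2.4) = -0.01108
s2 = 2.40000 − (-0.01108)·(2.40000 − 2.30000) / (-0.01108 − 0.26663) = 2.40000 − (-0.00111)/(-0.27771) = 2.39601
F(2.39601) = 0.00034
s3 = 2.39601 − 0.00034·(2.39601 − 2.40000) / (0.00034 − (-0.01108)) = 2.39601 − (0.00000)/(0.01142) = 2.39613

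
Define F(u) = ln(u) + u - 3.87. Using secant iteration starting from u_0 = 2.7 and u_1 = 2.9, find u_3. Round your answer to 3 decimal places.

2.830

F(2.7) = -0.17675, F(2.9) = 0.09471
u_2 = 2.90000 − 0.09471·(2.90000 − 2.70000) / (0.09471 − (-0.17675)) = 2.90000 − (0.01894)/(0.27146) = 2.83022
F(2.83022) = 0.00058
u_3 = 2.83022 − 0.00058·(2.83022 − 2.90000) / (0.00058 − 0.09471) = 2.83022 − (-0.00004)/(-0.09413) = 2.82979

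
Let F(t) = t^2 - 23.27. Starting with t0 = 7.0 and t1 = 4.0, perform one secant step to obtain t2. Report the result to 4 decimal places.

F(7.0) = 25.730000, F(4.0) = -7.270000
t2 = 4.000000 − (-7.270000)·(4.000000 − 7.000000) / (-7.270000 − 25.730000) = 4.000000 − (21.810000)/(-33.000000) = 4.660909

4.6609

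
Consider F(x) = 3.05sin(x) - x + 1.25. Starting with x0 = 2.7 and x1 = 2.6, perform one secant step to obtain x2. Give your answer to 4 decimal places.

2.6603

F(2.7) = -0.146491, F(2.6) = 0.222279
x2 = 2.600000 − 0.222279·(2.600000 − 2.700000) / (0.222279 − (-0.146491)) = 2.600000 − (-0.022228)/(0.368771) = 2.660276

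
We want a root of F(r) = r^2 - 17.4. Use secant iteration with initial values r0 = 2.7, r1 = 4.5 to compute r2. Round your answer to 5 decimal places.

F(2.7) = -10.1100000, F(4.5) = 2.8500000
r2 = 4.5000000 − 2.8500000·(4.5000000 − 2.7000000) / (2.8500000 − (-10.1100000)) = 4.5000000 − (5.1300000)/(12.9600000) = 4.1041667

4.10417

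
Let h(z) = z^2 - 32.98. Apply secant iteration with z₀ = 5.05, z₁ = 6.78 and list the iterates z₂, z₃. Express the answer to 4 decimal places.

5.6821, 5.7378

h(5.05) = -7.477500, h(6.78) = 12.988400
z₂ = 6.780000 − 12.988400·(6.780000 − 5.050000) / (12.988400 − (-7.477500)) = 6.780000 − (22.469932)/(20.465900) = 5.682079
h(5.682079) = -0.693973
z₃ = 5.682079 − (-0.693973)·(5.682079 − 6.780000) / (-0.693973 − 12.988400) = 5.682079 − (0.761927)/(-13.682373) = 5.737766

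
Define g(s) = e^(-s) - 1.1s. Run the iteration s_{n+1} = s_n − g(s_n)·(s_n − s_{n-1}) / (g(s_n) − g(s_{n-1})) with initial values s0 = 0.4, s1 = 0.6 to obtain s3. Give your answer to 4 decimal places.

g(0.4) = 0.230320, g(0.6) = -0.111188
s2 = 0.600000 − (-0.111188)·(0.600000 − 0.400000) / (-0.111188 − 0.230320) = 0.600000 − (-0.022238)/(-0.341508) = 0.534884
g(0.534884) = -0.002635
s3 = 0.534884 − (-0.002635)·(0.534884 − 0.600000) / (-0.002635 − (-0.111188)) = 0.534884 − (0.000172)/(0.108553) = 0.533303

0.5333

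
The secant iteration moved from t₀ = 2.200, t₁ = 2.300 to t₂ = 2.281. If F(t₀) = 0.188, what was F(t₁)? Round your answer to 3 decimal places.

The secant line through (2.200, 0.188) and (2.300, F(t₁)) crosses zero at t₂ = 2.281.
So (2.200, 0.188), (2.300, F(t₁)), (2.281, 0) are collinear:
F(t₁) = 0.188 · (2.300 − 2.281) / (2.200 − 2.281) = 0.188 · (0.01900)/(-0.08100) = -0.04410

-0.044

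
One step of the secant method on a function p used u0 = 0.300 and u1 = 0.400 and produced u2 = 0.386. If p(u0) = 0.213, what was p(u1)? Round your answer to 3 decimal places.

The secant line through (0.300, 0.213) and (0.400, p(u1)) crosses zero at u2 = 0.386.
So (0.300, 0.213), (0.400, p(u1)), (0.386, 0) are collinear:
p(u1) = 0.213 · (0.400 − 0.386) / (0.300 − 0.386) = 0.213 · (0.01400)/(-0.08600) = -0.03467

-0.035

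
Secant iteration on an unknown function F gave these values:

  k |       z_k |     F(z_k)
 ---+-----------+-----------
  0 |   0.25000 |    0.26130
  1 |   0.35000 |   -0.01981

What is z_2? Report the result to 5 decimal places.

0.34295

z_2 = 0.35000 − (-0.01981)·(0.35000 − 0.25000) / (-0.01981 − 0.26130)
   = 0.35000 − (-0.0019810)/(-0.2811100) = 0.3429529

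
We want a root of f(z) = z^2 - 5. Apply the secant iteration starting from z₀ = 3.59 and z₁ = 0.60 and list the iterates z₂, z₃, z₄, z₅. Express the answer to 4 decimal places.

1.7074, 2.6109, 2.1902, 2.2325

f(3.59) = 7.888100, f(0.60) = -4.640000
z₂ = 0.600000 − (-4.640000)·(0.600000 − 3.590000) / (-4.640000 − 7.888100) = 0.600000 − (13.873600)/(-12.528100) = 1.707399
f(1.707399) = -2.084790
z₃ = 1.707399 − (-2.084790)·(1.707399 − 0.600000) / (-2.084790 − (-4.640000)) = 1.707399 − (-2.308694)/(2.555210) = 2.610923
f(2.610923) = 1.816917
z₄ = 2.610923 − 1.816917·(2.610923 − 1.707399) / (1.816917 − (-2.084790)) = 2.610923 − (1.641628)/(3.901707) = 2.190176
f(2.190176) = -0.203127
z₅ = 2.190176 − (-0.203127)·(2.190176 − 2.610923) / (-0.203127 − 1.816917) = 2.190176 − (0.085465)/(-2.020044) = 2.232485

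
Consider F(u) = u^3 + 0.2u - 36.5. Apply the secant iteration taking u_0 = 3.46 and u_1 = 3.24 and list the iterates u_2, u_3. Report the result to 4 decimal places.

3.2943, 3.2971

F(3.46) = 5.613736, F(3.24) = -1.839776
u_2 = 3.240000 − (-1.839776)·(3.240000 − 3.460000) / (-1.839776 − 5.613736) = 3.240000 − (0.404751)/(-7.453512) = 3.294303
F(3.294303) = -0.089928
u_3 = 3.294303 − (-0.089928)·(3.294303 − 3.240000) / (-0.089928 − (-1.839776)) = 3.294303 − (-0.004883)/(1.749848) = 3.297094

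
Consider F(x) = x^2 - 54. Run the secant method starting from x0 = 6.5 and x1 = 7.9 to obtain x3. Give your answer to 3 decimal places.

7.347

F(6.5) = -11.75000, F(7.9) = 8.41000
x2 = 7.90000 − 8.41000·(7.90000 − 6.50000) / (8.41000 − (-11.75000)) = 7.90000 − (11.77400)/(20.16000) = 7.31597
F(7.31597) = -0.47655
x3 = 7.31597 − (-0.47655)·(7.31597 − 7.90000) / (-0.47655 − 8.41000) = 7.31597 − (0.27832)/(-8.88655) = 7.34729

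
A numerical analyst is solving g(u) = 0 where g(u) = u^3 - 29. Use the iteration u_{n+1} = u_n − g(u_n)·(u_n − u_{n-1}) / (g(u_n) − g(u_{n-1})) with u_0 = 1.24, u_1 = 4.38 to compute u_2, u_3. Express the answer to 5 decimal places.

g(1.24) = -27.0933760, g(4.38) = 55.0276720
u_2 = 4.3800000 − 55.0276720·(4.3800000 − 1.2400000) / (55.0276720 − (-27.0933760)) = 4.3800000 − (172.7868901)/(82.1210480) = 2.2759488
g(2.2759488) = -17.2107152
u_3 = 2.2759488 − (-17.2107152)·(2.2759488 − 4.3800000) / (-17.2107152 − 55.0276720) = 2.2759488 − (36.2122260)/(-72.2383872) = 2.7772366

2.27595, 2.77724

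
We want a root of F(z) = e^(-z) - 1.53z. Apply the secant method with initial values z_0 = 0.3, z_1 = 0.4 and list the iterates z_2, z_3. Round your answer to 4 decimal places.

0.4261, 0.4266

F(0.3) = 0.281818, F(0.4) = 0.058320
z_2 = 0.400000 − 0.058320·(0.400000 − 0.300000) / (0.058320 − 0.281818) = 0.400000 − (0.005832)/(-0.223498) = 0.426094
F(0.426094) = 0.001131
z_3 = 0.426094 − 0.001131·(0.426094 − 0.400000) / (0.001131 − 0.058320) = 0.426094 − (0.000030)/(-0.057189) = 0.426610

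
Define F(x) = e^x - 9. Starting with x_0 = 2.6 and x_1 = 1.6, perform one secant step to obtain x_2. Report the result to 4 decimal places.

F(2.6) = 4.463738, F(1.6) = -4.046968
x_2 = 1.600000 − (-4.046968)·(1.600000 − 2.600000) / (-4.046968 − 4.463738) = 1.600000 − (4.046968)/(-8.510706) = 2.075515

2.0755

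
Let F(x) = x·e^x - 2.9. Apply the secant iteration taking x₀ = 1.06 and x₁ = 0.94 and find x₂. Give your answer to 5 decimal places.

1.03069

F(1.06) = 0.1595532, F(0.94) = -0.4936175
x₂ = 0.9400000 − (-0.4936175)·(0.9400000 − 1.0600000) / (-0.4936175 − 0.1595532) = 0.9400000 − (0.0592341)/(-0.6531707) = 1.0306870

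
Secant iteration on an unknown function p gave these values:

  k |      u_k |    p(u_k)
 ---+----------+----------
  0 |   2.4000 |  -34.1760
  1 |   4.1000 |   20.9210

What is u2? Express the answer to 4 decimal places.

u2 = 4.1000 − 20.9210·(4.1000 − 2.4000) / (20.9210 − (-34.1760))
   = 4.1000 − (35.565700)/(55.097000) = 3.454489

3.4545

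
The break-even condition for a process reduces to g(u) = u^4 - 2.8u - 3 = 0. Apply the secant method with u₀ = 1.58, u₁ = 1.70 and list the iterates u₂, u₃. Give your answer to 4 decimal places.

1.6602, 1.6634

g(1.58) = -1.191987, g(1.70) = 0.592100
u₂ = 1.700000 − 0.592100·(1.700000 − 1.580000) / (0.592100 − (-1.191987)) = 1.700000 − (0.071052)/(1.784087) = 1.660175
g(1.660175) = -0.051963
u₃ = 1.660175 − (-0.051963)·(1.660175 − 1.700000) / (-0.051963 − 0.592100) = 1.660175 − (0.002069)/(-0.644063) = 1.663388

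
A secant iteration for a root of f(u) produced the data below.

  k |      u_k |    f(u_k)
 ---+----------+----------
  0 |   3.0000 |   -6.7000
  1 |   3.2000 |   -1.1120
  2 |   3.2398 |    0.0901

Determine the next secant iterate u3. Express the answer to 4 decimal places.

u3 = 3.2398 − 0.0901·(3.2398 − 3.2000) / (0.0901 − (-1.1120))
   = 3.2398 − (0.003586)/(1.202100) = 3.236817

3.2368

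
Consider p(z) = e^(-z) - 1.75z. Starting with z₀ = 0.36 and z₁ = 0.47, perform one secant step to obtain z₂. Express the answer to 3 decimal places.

0.388

p(0.36) = 0.06768, p(0.47) = -0.19750
z₂ = 0.47000 − (-0.19750)·(0.47000 − 0.36000) / (-0.19750 − 0.06768) = 0.47000 − (-0.02172)/(-0.26517) = 0.38807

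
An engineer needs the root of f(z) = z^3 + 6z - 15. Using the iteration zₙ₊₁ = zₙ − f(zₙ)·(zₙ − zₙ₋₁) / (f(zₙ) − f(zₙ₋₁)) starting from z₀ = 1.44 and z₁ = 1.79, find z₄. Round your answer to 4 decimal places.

1.6923

f(1.44) = -3.374016, f(1.79) = 1.475339
z₂ = 1.790000 − 1.475339·(1.790000 − 1.440000) / (1.475339 − (-3.374016)) = 1.790000 − (0.516369)/(4.849355) = 1.683518
f(1.683518) = -0.127409
z₃ = 1.683518 − (-0.127409)·(1.683518 − 1.790000) / (-0.127409 − 1.475339) = 1.683518 − (0.013567)/(-1.602748) = 1.691983
f(1.691983) = -0.004286
z₄ = 1.691983 − (-0.004286)·(1.691983 − 1.683518) / (-0.004286 − (-0.127409)) = 1.691983 − (-0.000036)/(0.123123) = 1.692277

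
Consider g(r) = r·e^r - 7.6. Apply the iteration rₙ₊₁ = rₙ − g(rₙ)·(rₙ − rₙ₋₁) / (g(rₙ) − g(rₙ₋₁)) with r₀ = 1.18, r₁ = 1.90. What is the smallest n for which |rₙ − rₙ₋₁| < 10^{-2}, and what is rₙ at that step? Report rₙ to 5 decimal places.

n = 5, rₙ = 1.57431

g(1.18) = -3.7598384, g(1.90) = 5.1031994
r₂ = 1.9000000 − 5.1031994·(0.7200000)/(8.8630379) = 1.4854352;  |Δ| = 0.4145648
g(1.4854352) = -1.0390003
r₃ = 1.4854352 − (-1.0390003)·(-0.4145648)/(-6.1421998) = 1.5555620;  |Δ| = 0.0701268
g(1.5555620) = -0.2301384
r₄ = 1.5555620 − (-0.2301384)·(0.0701268)/(0.8088619) = 1.5755146;  |Δ| = 0.0199526
g(1.5755146) = 0.0148214
r₅ = 1.5755146 − 0.0148214·(0.0199526)/(0.2449598) = 1.5743074;  |Δ| = 0.0012072
|r₅ − r₄| = 0.0012072 < 10^{-2}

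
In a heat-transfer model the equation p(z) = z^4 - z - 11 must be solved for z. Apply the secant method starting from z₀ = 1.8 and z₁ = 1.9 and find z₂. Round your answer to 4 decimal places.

p(1.8) = -2.302400, p(1.9) = 0.132100
z₂ = 1.900000 − 0.132100·(1.900000 − 1.800000) / (0.132100 − (-2.302400)) = 1.900000 − (0.013210)/(2.434500) = 1.894574

1.8946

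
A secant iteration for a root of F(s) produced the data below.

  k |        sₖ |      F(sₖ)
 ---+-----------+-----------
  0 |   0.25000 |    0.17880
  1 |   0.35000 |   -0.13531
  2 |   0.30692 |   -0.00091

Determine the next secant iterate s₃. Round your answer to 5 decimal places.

0.30663

s₃ = 0.30692 − (-0.00091)·(0.30692 − 0.35000) / (-0.00091 − (-0.13531))
   = 0.30692 − (0.0000392)/(0.1344000) = 0.3066283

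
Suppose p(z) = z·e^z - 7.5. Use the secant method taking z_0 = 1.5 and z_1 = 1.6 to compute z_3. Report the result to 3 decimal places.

1.566

p(1.5) = -0.77747, p(1.6) = 0.42485
z_2 = 1.60000 − 0.42485·(1.60000 − 1.50000) / (0.42485 − (-0.77747)) = 1.60000 − (0.04249)/(1.20232) = 1.56466
p(1.56466) = -0.01924
z_3 = 1.56466 − (-0.01924)·(1.56466 − 1.60000) / (-0.01924 − 0.42485) = 1.56466 − (0.00068)/(-0.44409) = 1.56619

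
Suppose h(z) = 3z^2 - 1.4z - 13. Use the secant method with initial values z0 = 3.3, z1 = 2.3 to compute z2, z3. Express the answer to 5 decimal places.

2.32273, 2.32807

h(3.3) = 15.0500000, h(2.3) = -0.3500000
z2 = 2.3000000 − (-0.3500000)·(2.3000000 − 3.3000000) / (-0.3500000 − 15.0500000) = 2.3000000 − (0.3500000)/(-15.4000000) = 2.3227273
h(2.3227273) = -0.0666322
z3 = 2.3227273 − (-0.0666322)·(2.3227273 − 2.3000000) / (-0.0666322 − (-0.3500000)) = 2.3227273 − (-0.0015144)/(0.2833678) = 2.3280715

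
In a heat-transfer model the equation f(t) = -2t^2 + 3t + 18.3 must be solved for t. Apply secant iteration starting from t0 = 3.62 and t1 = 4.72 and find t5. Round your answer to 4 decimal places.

f(3.62) = 2.951200, f(4.72) = -12.096800
t2 = 4.720000 − (-12.096800)·(4.720000 − 3.620000) / (-12.096800 − 2.951200) = 4.720000 − (-13.306480)/(-15.048000) = 3.835731
f(3.835731) = 0.381528
t3 = 3.835731 − 0.381528·(3.835731 − 4.720000) / (0.381528 − (-12.096800)) = 3.835731 − (-0.337374)/(12.478328) = 3.862768
f(3.862768) = 0.046354
t4 = 3.862768 − 0.046354·(3.862768 − 3.835731) / (0.046354 − 0.381528) = 3.862768 − (0.001253)/(-0.335175) = 3.866507
f(3.866507) = -0.000230
t5 = 3.866507 − (-0.000230)·(3.866507 − 3.862768) / (-0.000230 − 0.046354) = 3.866507 − (-0.000001)/(-0.046584) = 3.866488

3.8665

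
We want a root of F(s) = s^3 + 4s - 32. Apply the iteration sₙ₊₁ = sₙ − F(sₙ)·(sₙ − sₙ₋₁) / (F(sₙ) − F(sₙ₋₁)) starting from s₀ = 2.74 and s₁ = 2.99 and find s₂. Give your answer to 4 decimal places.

2.7564

F(2.74) = -0.469176, F(2.99) = 6.690899
s₂ = 2.990000 − 6.690899·(2.990000 − 2.740000) / (6.690899 − (-0.469176)) = 2.990000 − (1.672725)/(7.160075) = 2.756382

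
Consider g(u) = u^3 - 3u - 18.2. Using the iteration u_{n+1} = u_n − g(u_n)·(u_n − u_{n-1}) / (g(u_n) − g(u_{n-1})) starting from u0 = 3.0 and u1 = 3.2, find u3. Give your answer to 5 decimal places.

3.00827

g(3.0) = -0.2000000, g(3.2) = 4.9680000
u2 = 3.2000000 − 4.9680000·(3.2000000 − 3.0000000) / (4.9680000 − (-0.2000000)) = 3.2000000 − (0.9936000)/(5.1680000) = 3.0077399
g(3.0077399) = -0.0137019
u3 = 3.0077399 − (-0.0137019)·(3.0077399 − 3.2000000) / (-0.0137019 − 4.9680000) = 3.0077399 − (0.0026343)/(-4.9817019) = 3.0082687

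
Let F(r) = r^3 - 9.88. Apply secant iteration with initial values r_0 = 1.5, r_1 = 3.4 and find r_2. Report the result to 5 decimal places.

1.84400

F(1.5) = -6.5050000, F(3.4) = 29.4240000
r_2 = 3.4000000 − 29.4240000·(3.4000000 − 1.5000000) / (29.4240000 − (-6.5050000)) = 3.4000000 − (55.9056000)/(35.9290000) = 1.8439979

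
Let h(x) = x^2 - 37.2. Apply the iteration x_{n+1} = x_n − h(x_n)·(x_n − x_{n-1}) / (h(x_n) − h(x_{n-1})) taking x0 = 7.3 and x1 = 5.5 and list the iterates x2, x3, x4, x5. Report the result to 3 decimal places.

6.043, 6.102, 6.099, 6.099

h(7.3) = 16.09000, h(5.5) = -6.95000
x2 = 5.50000 − (-6.95000)·(5.50000 − 7.30000) / (-6.95000 − 16.09000) = 5.50000 − (12.51000)/(-23.04000) = 6.04297
h(6.04297) = -0.68253
x3 = 6.04297 − (-0.68253)·(6.04297 − 5.50000) / (-0.68253 − (-6.95000)) = 6.04297 − (-0.37059)/(6.26747) = 6.10210
h(6.10210) = 0.03560
x4 = 6.10210 − 0.03560·(6.10210 − 6.04297) / (0.03560 − (-0.68253)) = 6.10210 − (0.00211)/(0.71813) = 6.09917
h(6.09917) = -0.00016
x5 = 6.09917 − (-0.00016)·(6.09917 − 6.10210) / (-0.00016 − 0.03560) = 6.09917 − (0.00000)/(-0.03577) = 6.09918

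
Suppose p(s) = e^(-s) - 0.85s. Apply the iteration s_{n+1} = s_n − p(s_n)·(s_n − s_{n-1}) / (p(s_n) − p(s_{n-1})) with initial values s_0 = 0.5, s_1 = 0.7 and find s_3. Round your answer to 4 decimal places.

p(0.5) = 0.181531, p(0.7) = -0.098415
s_2 = 0.700000 − (-0.098415)·(0.700000 − 0.500000) / (-0.098415 − 0.181531) = 0.700000 − (-0.019683)/(-0.279945) = 0.629690
p(0.629690) = -0.002480
s_3 = 0.629690 − (-0.002480)·(0.629690 − 0.700000) / (-0.002480 − (-0.098415)) = 0.629690 − (0.000174)/(0.095935) = 0.627873

0.6279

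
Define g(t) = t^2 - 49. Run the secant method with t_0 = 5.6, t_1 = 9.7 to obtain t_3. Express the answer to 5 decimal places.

g(5.6) = -17.6400000, g(9.7) = 45.0900000
t_2 = 9.7000000 − 45.0900000·(9.7000000 − 5.6000000) / (45.0900000 − (-17.6400000)) = 9.7000000 − (184.8690000)/(62.7300000) = 6.7529412
g(6.7529412) = -3.3977855
t_3 = 6.7529412 − (-3.3977855)·(6.7529412 − 9.7000000) / (-3.3977855 − 45.0900000) = 6.7529412 − (10.0134736)/(-48.4877855) = 6.9594566

6.95946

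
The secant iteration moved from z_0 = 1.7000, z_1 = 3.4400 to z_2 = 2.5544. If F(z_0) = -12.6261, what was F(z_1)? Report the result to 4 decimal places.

The secant line through (1.7000, -12.6261) and (3.4400, F(z_1)) crosses zero at z_2 = 2.5544.
So (1.7000, -12.6261), (3.4400, F(z_1)), (2.5544, 0) are collinear:
F(z_1) = -12.6261 · (3.4400 − 2.5544) / (1.7000 − 2.5544) = -12.6261 · (0.885600)/(-0.854400) = 13.087165

13.0872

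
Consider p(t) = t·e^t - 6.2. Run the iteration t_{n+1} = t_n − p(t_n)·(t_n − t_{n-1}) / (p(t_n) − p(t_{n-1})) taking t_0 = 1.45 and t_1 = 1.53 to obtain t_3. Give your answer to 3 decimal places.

1.452

p(1.45) = -0.01848, p(1.53) = 0.86581
t_2 = 1.53000 − 0.86581·(1.53000 − 1.45000) / (0.86581 − (-0.01848)) = 1.53000 − (0.06926)/(0.88429) = 1.45167
p(1.45167) = -0.00100
t_3 = 1.45167 − (-0.00100)·(1.45167 − 1.53000) / (-0.00100 − 0.86581) = 1.45167 − (0.00008)/(-0.86681) = 1.45176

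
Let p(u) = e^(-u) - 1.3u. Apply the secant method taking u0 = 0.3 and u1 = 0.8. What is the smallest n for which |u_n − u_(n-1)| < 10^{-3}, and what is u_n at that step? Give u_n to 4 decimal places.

p(0.3) = 0.350818, p(0.8) = -0.590671
u2 = 0.800000 − (-0.590671)·(0.500000)/(-0.941489) = 0.486310;  |Δ| = 0.313690
p(0.486310) = -0.017312
u3 = 0.486310 − (-0.017312)·(-0.313690)/(0.573359) = 0.476839;  |Δ| = 0.009472
p(0.476839) = 0.000853
u4 = 0.476839 − 0.000853·(-0.009472)/(0.018165) = 0.477283;  |Δ| = 0.000445
|u4 − u3| = 0.000445 < 10^{-3}

n = 4, u_n = 0.4773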